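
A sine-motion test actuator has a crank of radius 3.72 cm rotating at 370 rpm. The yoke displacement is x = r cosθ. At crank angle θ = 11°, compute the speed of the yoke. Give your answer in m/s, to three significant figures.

ω = 38.75 rad/s (from 370 rpm).
x = r cosθ ⇒ ẋ = −rω sinθ.
|v| = rω|sinθ| = 0.0372·38.75·|sin 11°| = 0.27502 m/s.

0.275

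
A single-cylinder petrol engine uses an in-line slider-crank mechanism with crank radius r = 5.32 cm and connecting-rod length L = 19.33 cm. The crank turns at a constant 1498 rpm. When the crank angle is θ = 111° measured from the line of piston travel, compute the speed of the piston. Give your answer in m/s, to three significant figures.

ω = 2π·1498/60 = 156.9 rad/s
For an in-line slider-crank, x = r cosθ + √(L² − r² sin²θ), so v = −rω sinθ·[1 + r cosθ/√(L² − r² sin²θ)].
With r = 0.0532 m, L = 0.1933 m, θ = 111°: √(L² − r² sin²θ) = 0.18681 m.
v = −0.0532·156.9·0.93358·[1 + 0.0532·-0.35837/0.18681] = -6.9961 m/s.
|v| = 6.9961 m/s.

7.00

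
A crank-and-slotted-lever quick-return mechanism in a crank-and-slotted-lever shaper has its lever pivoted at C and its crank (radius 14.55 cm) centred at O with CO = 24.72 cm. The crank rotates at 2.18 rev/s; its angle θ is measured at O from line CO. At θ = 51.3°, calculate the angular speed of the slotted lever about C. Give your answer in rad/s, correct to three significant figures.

ω = 13.7 rad/s (from 2.18 rev/s).
Crank pin A relative to C: A = (d + r cosθ, r sinθ); lever angle φ = atan2(r sinθ, d + r cosθ).
Differentiating tanφ: φ̇ = rω(d cosθ + r)/(d² + r² + 2dr cosθ).
d² + r² + 2dr cosθ = |CA|² = 0.127255 m²;  d cosθ + r = +0.30006 m.
|ω_lever| = |0.1455·13.7·+0.30006| / 0.127255 = 4.6993 rad/s.

4.70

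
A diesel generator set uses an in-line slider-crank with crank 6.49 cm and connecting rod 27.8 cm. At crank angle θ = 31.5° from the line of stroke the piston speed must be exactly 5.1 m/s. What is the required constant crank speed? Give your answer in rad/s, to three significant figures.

125

For an in-line slider-crank, |v_piston| = rω|sinθ|·[1 + r cosθ/√(L² − r² sin²θ)].
With r = 0.0649 m, L = 0.278 m, θ = 31.5°: the bracketed kinematic factor |dx/dθ| = 0.040711 m.
ω = v/|dx/dθ| = 5.1/0.040711 = 125.27 rad/s.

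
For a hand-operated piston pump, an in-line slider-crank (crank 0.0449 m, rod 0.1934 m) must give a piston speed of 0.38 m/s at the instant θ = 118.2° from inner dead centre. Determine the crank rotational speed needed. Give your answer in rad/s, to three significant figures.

For an in-line slider-crank, |v_piston| = rω|sinθ|·[1 + r cosθ/√(L² − r² sin²θ)].
With r = 0.0449 m, L = 0.1934 m, θ = 118.2°: the bracketed kinematic factor |dx/dθ| = 0.035135 m.
ω = v/|dx/dθ| = 0.38/0.035135 = 10.815 rad/s.

10.8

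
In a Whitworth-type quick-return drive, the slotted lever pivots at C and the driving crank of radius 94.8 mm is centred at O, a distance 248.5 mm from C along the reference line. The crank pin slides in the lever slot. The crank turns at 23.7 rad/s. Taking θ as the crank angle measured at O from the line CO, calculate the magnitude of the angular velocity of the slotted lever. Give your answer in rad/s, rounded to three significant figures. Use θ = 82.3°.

ω = 23.7 rad/s
Crank pin A relative to C: A = (d + r cosθ, r sinθ); lever angle φ = atan2(r sinθ, d + r cosθ).
Differentiating tanφ: φ̇ = rω(d cosθ + r)/(d² + r² + 2dr cosθ).
d² + r² + 2dr cosθ = |CA|² = 0.0770521 m²;  d cosθ + r = +0.1281 m.
|ω_lever| = |0.0948·23.7·+0.1281| / 0.0770521 = 3.7351 rad/s.

3.74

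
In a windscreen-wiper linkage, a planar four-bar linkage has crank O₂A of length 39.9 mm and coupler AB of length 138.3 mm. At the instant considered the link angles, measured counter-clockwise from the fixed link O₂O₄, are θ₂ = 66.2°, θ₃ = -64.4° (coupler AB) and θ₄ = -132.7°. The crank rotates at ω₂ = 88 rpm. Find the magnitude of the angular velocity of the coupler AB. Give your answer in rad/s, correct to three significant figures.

ω₂ = 9.215 rad/s (from 88 rpm).
Differentiating the loop-closure r₂e^{iθ₂}+r₃e^{iθ₃}=r₁+r₄e^{iθ₄} gives r₂ω₂e^{iθ₂}+r₃ω₃e^{iθ₃}=r₄ω₄e^{iθ₄}.
Eliminating the other unknown: ω₃ = r₂ω₂ sin(θ₄−θ₂) / [r₃ sin(θ₃−θ₄)].
Numerator sine = +0.32392; denominator sine = +0.92913.
Result = 0.0399·9.215·(+0.32392) / (0.1383·(+0.92913)) = +0.92687 rad/s; magnitude 0.92687 rad/s.

0.927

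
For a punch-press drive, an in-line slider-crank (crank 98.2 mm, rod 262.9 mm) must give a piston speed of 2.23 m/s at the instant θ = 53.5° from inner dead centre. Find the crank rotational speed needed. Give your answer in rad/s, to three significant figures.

For an in-line slider-crank, |v_piston| = rω|sinθ|·[1 + r cosθ/√(L² − r² sin²θ)].
With r = 0.0982 m, L = 0.2629 m, θ = 53.5°: the bracketed kinematic factor |dx/dθ| = 0.097326 m.
ω = v/|dx/dθ| = 2.23/0.097326 = 22.913 rad/s.

22.9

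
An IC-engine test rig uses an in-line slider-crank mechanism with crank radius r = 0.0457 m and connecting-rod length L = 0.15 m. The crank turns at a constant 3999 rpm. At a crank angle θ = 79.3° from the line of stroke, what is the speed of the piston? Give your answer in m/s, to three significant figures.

19.9

ω = 2π·3999/60 = 418.8 rad/s
For an in-line slider-crank, x = r cosθ + √(L² − r² sin²θ), so v = −rω sinθ·[1 + r cosθ/√(L² − r² sin²θ)].
With r = 0.0457 m, L = 0.15 m, θ = 79.3°: √(L² − r² sin²θ) = 0.14312 m.
v = −0.0457·418.8·0.98261·[1 + 0.0457·0.18567/0.14312] = -19.92 m/s.
|v| = 19.92 m/s.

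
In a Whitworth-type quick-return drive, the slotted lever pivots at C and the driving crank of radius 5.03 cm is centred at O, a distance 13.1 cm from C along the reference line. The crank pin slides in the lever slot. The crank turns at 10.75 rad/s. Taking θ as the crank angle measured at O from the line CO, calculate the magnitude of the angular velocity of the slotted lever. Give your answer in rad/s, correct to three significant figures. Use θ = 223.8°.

2.35

ω = 10.75 rad/s
Crank pin A relative to C: A = (d + r cosθ, r sinθ); lever angle φ = atan2(r sinθ, d + r cosθ).
Differentiating tanφ: φ̇ = rω(d cosθ + r)/(d² + r² + 2dr cosθ).
d² + r² + 2dr cosθ = |CA|² = 0.0101793 m²;  d cosθ + r = -0.044251 m.
|ω_lever| = |0.0503·10.75·-0.044251| / 0.0101793 = 2.3506 rad/s.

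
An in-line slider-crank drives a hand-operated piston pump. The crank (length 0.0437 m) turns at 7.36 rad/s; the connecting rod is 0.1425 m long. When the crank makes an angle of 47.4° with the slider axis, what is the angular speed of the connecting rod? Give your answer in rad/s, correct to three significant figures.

ω = 7.36 rad/s
The rod makes angle φ with the slider axis where L sinφ = r sinθ; differentiating, L cosφ·φ̇ = r ω cosθ.
L cosφ = √(L² − r² sin²θ) = 0.13882 m.
|ω_rod| = r ω |cosθ| / √(L² − r² sin²θ) = 0.0437·7.36·0.67688/0.13882 = 1.5682 rad/s.

1.57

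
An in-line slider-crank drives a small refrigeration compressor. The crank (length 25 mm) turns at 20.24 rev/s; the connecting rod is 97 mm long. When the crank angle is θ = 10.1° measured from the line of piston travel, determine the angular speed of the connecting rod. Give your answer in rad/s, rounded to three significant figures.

ω = 127.2 rad/s (converted from 20.24 rev/s).
The rod makes angle φ with the slider axis where L sinφ = r sinθ; differentiating, L cosφ·φ̇ = r ω cosθ.
L cosφ = √(L² − r² sin²θ) = 0.096901 m.
|ω_rod| = r ω |cosθ| / √(L² − r² sin²θ) = 0.025·127.2·0.98450/0.096901 = 32.301 rad/s.

32.3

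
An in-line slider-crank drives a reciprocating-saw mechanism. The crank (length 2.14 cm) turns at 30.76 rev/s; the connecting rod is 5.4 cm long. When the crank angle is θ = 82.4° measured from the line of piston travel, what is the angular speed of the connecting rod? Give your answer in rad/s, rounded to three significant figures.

11.0

ω = 193.3 rad/s (converted from 30.76 rev/s).
The rod makes angle φ with the slider axis where L sinφ = r sinθ; differentiating, L cosφ·φ̇ = r ω cosθ.
L cosφ = √(L² − r² sin²θ) = 0.049659 m.
|ω_rod| = r ω |cosθ| / √(L² − r² sin²θ) = 0.0214·193.3·0.13226/0.049659 = 11.015 rad/s.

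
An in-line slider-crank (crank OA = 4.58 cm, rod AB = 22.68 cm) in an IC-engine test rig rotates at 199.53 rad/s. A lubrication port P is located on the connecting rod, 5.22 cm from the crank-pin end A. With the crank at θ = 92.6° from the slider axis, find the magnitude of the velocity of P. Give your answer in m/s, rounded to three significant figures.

9.12

ω = 199.5 rad/s.  Crank-pin speed |V_A| = rω = 9.1385 m/s, perpendicular to OA.
Rod angle: sinφ = −(r/L) sinθ ⇒ φ = -11.638°; ω_rod = −rω cosθ/√(L²−r²sin²θ) = +1.8662 rad/s.
V_P = V_A + ω_rod × AP, with AP = 0.0522 m along the rod.
Components: V_Px = −rω sinθ − a·ω_rod·sinφ = -9.1094 m/s;  V_Py = rω cosθ + a·ω_rod·cosφ = -0.31914 m/s.
|V_P| = √(V_Px² + V_Py²) = 9.115 m/s.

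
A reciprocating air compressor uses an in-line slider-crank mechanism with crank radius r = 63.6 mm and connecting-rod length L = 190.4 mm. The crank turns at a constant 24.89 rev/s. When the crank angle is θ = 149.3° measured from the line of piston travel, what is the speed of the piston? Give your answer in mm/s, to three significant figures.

ω = 2π·24.9 = 156.4 rad/s
For an in-line slider-crank, x = r cosθ + √(L² − r² sin²θ), so v = −rω sinθ·[1 + r cosθ/√(L² − r² sin²θ)].
With r = 0.0636 m, L = 0.1904 m, θ = 149.3°: √(L² − r² sin²θ) = 0.18761 m.
v = −0.0636·156.4·0.51054·[1 + 0.0636·-0.85985/0.18761] = -3.5978 m/s.
|v| = 3.5978 m/s = 3597.8 mm/s.

3600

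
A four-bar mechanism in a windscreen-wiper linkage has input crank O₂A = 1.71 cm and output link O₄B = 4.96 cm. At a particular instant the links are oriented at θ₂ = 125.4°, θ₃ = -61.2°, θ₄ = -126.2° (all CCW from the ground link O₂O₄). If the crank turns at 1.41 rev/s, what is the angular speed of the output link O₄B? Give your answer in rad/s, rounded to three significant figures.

ω₂ = 8.859 rad/s (from 1.41 rev/s).
Differentiating the loop-closure r₂e^{iθ₂}+r₃e^{iθ₃}=r₁+r₄e^{iθ₄} gives r₂ω₂e^{iθ₂}+r₃ω₃e^{iθ₃}=r₄ω₄e^{iθ₄}.
Eliminating the other unknown: ω₄ = r₂ω₂ sin(θ₂−θ₃) / [r₄ sin(θ₄−θ₃)].
Numerator sine = -0.11494; denominator sine = -0.90631.
Result = 0.0171·8.859·(-0.11494) / (0.0496·(-0.90631)) = +0.38735 rad/s; magnitude 0.38735 rad/s.

0.387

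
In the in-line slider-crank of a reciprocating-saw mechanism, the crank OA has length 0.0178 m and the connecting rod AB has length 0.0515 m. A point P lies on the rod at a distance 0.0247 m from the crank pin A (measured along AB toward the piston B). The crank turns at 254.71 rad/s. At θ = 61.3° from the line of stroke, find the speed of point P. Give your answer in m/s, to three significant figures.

ω = 254.7 rad/s.  Crank-pin speed |V_A| = rω = 4.5338 m/s, perpendicular to OA.
Rod angle: sinφ = −(r/L) sinθ ⇒ φ = -17.648°; ω_rod = −rω cosθ/√(L²−r²sin²θ) = -44.365 rad/s.
V_P = V_A + ω_rod × AP, with AP = 0.0247 m along the rod.
Components: V_Px = −rω sinθ − a·ω_rod·sinφ = -4.3091 m/s;  V_Py = rω cosθ + a·ω_rod·cosφ = +1.133 m/s.
|V_P| = √(V_Px² + V_Py²) = 4.4555 m/s.

4.46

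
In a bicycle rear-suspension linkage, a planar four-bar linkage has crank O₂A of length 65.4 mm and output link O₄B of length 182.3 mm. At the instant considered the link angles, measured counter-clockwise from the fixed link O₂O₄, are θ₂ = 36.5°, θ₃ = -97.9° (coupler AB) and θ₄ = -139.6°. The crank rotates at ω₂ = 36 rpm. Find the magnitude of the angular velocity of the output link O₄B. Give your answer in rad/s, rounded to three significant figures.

ω₂ = 3.77 rad/s (from 36 rpm).
Differentiating the loop-closure r₂e^{iθ₂}+r₃e^{iθ₃}=r₁+r₄e^{iθ₄} gives r₂ω₂e^{iθ₂}+r₃ω₃e^{iθ₃}=r₄ω₄e^{iθ₄}.
Eliminating the other unknown: ω₄ = r₂ω₂ sin(θ₂−θ₃) / [r₄ sin(θ₄−θ₃)].
Numerator sine = +0.71447; denominator sine = -0.66523.
Result = 0.0654·3.77·(+0.71447) / (0.1823·(-0.66523)) = -1.4526 rad/s; magnitude 1.4526 rad/s.

1.45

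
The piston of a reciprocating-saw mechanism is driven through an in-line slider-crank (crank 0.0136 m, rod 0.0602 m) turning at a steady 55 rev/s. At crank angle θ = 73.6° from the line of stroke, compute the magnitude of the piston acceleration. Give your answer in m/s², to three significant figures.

ω = 2π·55 = 345.6 rad/s
x(θ) = r cosθ + √(L² − r² sin²θ); with ω constant, a = ω²·d²x/dθ².
d²x/dθ² = −r cosθ − r²(cos2θ)/√u − r⁴ sin²2θ/(4u^{3/2}),  u = L² − r² sin²θ = 0.00345382 m².
Substituting r = 0.0136 m, L = 0.0602 m, θ = 73.6°: d²x/dθ² = -0.0012068 m.
a = ω²·d²x/dθ² = (345.6)²·(-0.0012068) = -144.11 m/s²;  |a| = 144.11 m/s².

144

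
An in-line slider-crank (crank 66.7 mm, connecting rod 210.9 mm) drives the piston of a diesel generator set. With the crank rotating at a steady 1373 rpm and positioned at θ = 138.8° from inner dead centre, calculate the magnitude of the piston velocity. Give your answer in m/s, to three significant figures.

ω = 2π·1373/60 = 143.8 rad/s
For an in-line slider-crank, x = r cosθ + √(L² − r² sin²θ), so v = −rω sinθ·[1 + r cosθ/√(L² − r² sin²θ)].
With r = 0.0667 m, L = 0.2109 m, θ = 138.8°: √(L² − r² sin²θ) = 0.20627 m.
v = −0.0667·143.8·0.65869·[1 + 0.0667·-0.75241/0.20627] = -4.78 m/s.
|v| = 4.78 m/s.

4.78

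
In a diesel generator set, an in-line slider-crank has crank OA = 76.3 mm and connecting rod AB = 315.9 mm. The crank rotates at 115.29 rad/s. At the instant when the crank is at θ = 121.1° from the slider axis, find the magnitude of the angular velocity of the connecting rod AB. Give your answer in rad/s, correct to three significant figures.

ω = 115.3 rad/s
The rod makes angle φ with the slider axis where L sinφ = r sinθ; differentiating, L cosφ·φ̇ = r ω cosθ.
L cosφ = √(L² − r² sin²θ) = 0.30907 m.
|ω_rod| = r ω |cosθ| / √(L² − r² sin²θ) = 0.0763·115.3·0.51653/0.30907 = 14.701 rad/s.

14.7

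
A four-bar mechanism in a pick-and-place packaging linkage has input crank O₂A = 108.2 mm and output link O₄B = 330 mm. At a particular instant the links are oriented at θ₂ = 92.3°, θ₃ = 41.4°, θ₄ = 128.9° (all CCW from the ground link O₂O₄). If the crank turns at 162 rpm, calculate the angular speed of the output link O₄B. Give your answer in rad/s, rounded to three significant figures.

4.32

ω₂ = 16.96 rad/s (from 162 rpm).
Differentiating the loop-closure r₂e^{iθ₂}+r₃e^{iθ₃}=r₁+r₄e^{iθ₄} gives r₂ω₂e^{iθ₂}+r₃ω₃e^{iθ₃}=r₄ω₄e^{iθ₄}.
Eliminating the other unknown: ω₄ = r₂ω₂ sin(θ₂−θ₃) / [r₄ sin(θ₄−θ₃)].
Numerator sine = +0.77605; denominator sine = +0.99905.
Result = 0.1082·16.96·(+0.77605) / (0.33·(+0.99905)) = +4.3207 rad/s; magnitude 4.3207 rad/s.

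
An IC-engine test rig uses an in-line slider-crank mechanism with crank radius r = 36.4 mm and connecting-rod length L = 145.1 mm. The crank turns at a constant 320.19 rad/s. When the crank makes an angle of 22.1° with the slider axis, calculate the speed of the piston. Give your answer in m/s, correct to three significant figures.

ω = 320.2 rad/s
For an in-line slider-crank, x = r cosθ + √(L² − r² sin²θ), so v = −rω sinθ·[1 + r cosθ/√(L² − r² sin²θ)].
With r = 0.0364 m, L = 0.1451 m, θ = 22.1°: √(L² − r² sin²θ) = 0.14445 m.
v = −0.0364·320.2·0.37622·[1 + 0.0364·0.92653/0.14445] = -5.4086 m/s.
|v| = 5.4086 m/s.

5.41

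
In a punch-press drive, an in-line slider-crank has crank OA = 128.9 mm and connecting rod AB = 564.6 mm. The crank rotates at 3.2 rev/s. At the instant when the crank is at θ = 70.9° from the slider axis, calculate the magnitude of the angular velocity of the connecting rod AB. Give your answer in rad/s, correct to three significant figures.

1.54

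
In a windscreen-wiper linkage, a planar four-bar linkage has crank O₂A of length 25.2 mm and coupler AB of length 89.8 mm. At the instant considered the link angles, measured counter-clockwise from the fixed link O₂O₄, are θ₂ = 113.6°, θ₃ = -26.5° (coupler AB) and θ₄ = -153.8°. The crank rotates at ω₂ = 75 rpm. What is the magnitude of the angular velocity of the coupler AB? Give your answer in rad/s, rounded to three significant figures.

2.77

ω₂ = 7.854 rad/s (from 75 rpm).
Differentiating the loop-closure r₂e^{iθ₂}+r₃e^{iθ₃}=r₁+r₄e^{iθ₄} gives r₂ω₂e^{iθ₂}+r₃ω₃e^{iθ₃}=r₄ω₄e^{iθ₄}.
Eliminating the other unknown: ω₃ = r₂ω₂ sin(θ₄−θ₂) / [r₃ sin(θ₃−θ₄)].
Numerator sine = +0.99897; denominator sine = +0.79547.
Result = 0.0252·7.854·(+0.99897) / (0.0898·(+0.79547)) = +2.7678 rad/s; magnitude 2.7678 rad/s.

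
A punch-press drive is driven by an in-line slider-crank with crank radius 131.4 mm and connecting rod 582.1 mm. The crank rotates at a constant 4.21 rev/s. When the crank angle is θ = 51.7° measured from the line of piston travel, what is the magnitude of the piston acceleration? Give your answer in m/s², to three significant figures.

52.4

ω = 2π·4.21 = 26.45 rad/s
x(θ) = r cosθ + √(L² − r² sin²θ); with ω constant, a = ω²·d²x/dθ².
d²x/dθ² = −r cosθ − r²(cos2θ)/√u − r⁴ sin²2θ/(4u^{3/2}),  u = L² − r² sin²θ = 0.328207 m².
Substituting r = 0.1314 m, L = 0.5821 m, θ = 51.7°: d²x/dθ² = -0.07483 m.
a = ω²·d²x/dθ² = (26.45)²·(-0.07483) = -52.36 m/s²;  |a| = 52.36 m/s².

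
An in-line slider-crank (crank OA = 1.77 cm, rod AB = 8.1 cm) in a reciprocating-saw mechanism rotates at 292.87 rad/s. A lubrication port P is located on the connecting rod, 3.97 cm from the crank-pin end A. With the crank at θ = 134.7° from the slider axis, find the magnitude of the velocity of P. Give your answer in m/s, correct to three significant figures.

ω = 292.9 rad/s.  Crank-pin speed |V_A| = rω = 5.1838 m/s, perpendicular to OA.
Rod angle: sinφ = −(r/L) sinθ ⇒ φ = -8.936°; ω_rod = −rω cosθ/√(L²−r²sin²θ) = +45.569 rad/s.
V_P = V_A + ω_rod × AP, with AP = 0.0397 m along the rod.
Components: V_Px = −rω sinθ − a·ω_rod·sinφ = -3.4037 m/s;  V_Py = rω cosθ + a·ω_rod·cosφ = -1.8591 m/s.
|V_P| = √(V_Px² + V_Py²) = 3.8783 m/s.

3.88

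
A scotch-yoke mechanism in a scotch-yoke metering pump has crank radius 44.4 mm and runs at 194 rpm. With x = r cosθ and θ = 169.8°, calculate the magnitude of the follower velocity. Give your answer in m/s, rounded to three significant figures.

ω = 20.32 rad/s (from 194 rpm).
x = r cosθ ⇒ ẋ = −rω sinθ.
|v| = rω|sinθ| = 0.0444·20.32·|sin 169.8°| = 0.15973 m/s.

0.160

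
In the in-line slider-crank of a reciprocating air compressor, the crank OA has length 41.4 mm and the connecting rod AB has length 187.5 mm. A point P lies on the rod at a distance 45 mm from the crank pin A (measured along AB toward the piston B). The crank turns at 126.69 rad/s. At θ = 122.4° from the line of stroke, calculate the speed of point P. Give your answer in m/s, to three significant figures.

4.80

ω = 126.7 rad/s.  Crank-pin speed |V_A| = rω = 5.245 m/s, perpendicular to OA.
Rod angle: sinφ = −(r/L) sinθ ⇒ φ = -10.744°; ω_rod = −rω cosθ/√(L²−r²sin²θ) = +15.256 rad/s.
V_P = V_A + ω_rod × AP, with AP = 0.045 m along the rod.
Components: V_Px = −rω sinθ − a·ω_rod·sinφ = -4.3005 m/s;  V_Py = rω cosθ + a·ω_rod·cosφ = -2.1359 m/s.
|V_P| = √(V_Px² + V_Py²) = 4.8017 m/s.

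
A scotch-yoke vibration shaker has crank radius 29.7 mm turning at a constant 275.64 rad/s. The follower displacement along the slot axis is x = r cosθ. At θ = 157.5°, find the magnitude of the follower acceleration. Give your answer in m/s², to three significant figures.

ω = 275.6 rad/s
x = r cosθ ⇒ ẍ = −rω² cosθ (ω constant).
|a| = rω²|cosθ| = 0.0297·(275.6)²·|cos 157.5°| = 2084.8 m/s².

2080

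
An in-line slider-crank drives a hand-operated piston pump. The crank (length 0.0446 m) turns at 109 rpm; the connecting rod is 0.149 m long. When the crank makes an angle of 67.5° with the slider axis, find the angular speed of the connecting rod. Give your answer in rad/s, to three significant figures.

1.36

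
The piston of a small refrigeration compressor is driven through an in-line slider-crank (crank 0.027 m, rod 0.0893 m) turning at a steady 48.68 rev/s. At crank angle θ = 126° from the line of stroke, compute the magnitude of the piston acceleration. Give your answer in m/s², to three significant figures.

ω = 2π·48.7 = 305.9 rad/s
x(θ) = r cosθ + √(L² − r² sin²θ); with ω constant, a = ω²·d²x/dθ².
d²x/dθ² = −r cosθ − r²(cos2θ)/√u − r⁴ sin²2θ/(4u^{3/2}),  u = L² − r² sin²θ = 0.00749735 m².
Substituting r = 0.027 m, L = 0.0893 m, θ = 126°: d²x/dθ² = +0.018287 m.
a = ω²·d²x/dθ² = (305.9)²·(+0.018287) = +1710.8 m/s²;  |a| = 1710.8 m/s².

1710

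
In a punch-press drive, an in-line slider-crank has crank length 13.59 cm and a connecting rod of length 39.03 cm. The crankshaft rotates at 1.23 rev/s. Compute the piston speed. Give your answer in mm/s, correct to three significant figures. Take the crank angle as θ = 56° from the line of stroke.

1050

ω = 2π·1.23 = 7.728 rad/s
For an in-line slider-crank, x = r cosθ + √(L² − r² sin²θ), so v = −rω sinθ·[1 + r cosθ/√(L² − r² sin²θ)].
With r = 0.1359 m, L = 0.3903 m, θ = 56°: √(L² − r² sin²θ) = 0.37368 m.
v = −0.1359·7.728·0.82904·[1 + 0.1359·0.55919/0.37368] = -1.0478 m/s.
|v| = 1.0478 m/s = 1047.8 mm/s.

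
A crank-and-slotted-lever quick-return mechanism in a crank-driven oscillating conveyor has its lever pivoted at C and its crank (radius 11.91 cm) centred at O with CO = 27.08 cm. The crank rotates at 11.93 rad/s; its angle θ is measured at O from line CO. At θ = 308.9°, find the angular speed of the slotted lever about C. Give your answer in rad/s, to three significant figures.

ω = 11.93 rad/s
Crank pin A relative to C: A = (d + r cosθ, r sinθ); lever angle φ = atan2(r sinθ, d + r cosθ).
Differentiating tanφ: φ̇ = rω(d cosθ + r)/(d² + r² + 2dr cosθ).
d² + r² + 2dr cosθ = |CA|² = 0.128024 m²;  d cosθ + r = +0.28915 m.
|ω_lever| = |0.1191·11.93·+0.28915| / 0.128024 = 3.2091 rad/s.

3.21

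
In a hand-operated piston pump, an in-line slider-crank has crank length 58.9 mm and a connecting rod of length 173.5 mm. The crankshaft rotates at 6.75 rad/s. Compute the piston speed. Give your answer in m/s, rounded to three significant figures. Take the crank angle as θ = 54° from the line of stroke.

0.388

ω = 6.75 rad/s
For an in-line slider-crank, x = r cosθ + √(L² − r² sin²θ), so v = −rω sinθ·[1 + r cosθ/√(L² − r² sin²θ)].
With r = 0.0589 m, L = 0.1735 m, θ = 54°: √(L² − r² sin²θ) = 0.16683 m.
v = −0.0589·6.75·0.80902·[1 + 0.0589·0.58779/0.16683] = -0.38839 m/s.
|v| = 0.38839 m/s.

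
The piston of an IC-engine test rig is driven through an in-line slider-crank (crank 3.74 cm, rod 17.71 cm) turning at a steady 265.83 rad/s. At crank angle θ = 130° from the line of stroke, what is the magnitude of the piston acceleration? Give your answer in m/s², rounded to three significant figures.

ω = 265.8 rad/s
x(θ) = r cosθ + √(L² − r² sin²θ); with ω constant, a = ω²·d²x/dθ².
d²x/dθ² = −r cosθ − r²(cos2θ)/√u − r⁴ sin²2θ/(4u^{3/2}),  u = L² − r² sin²θ = 0.0305436 m².
Substituting r = 0.0374 m, L = 0.1771 m, θ = 130°: d²x/dθ² = +0.025341 m.
a = ω²·d²x/dθ² = (265.8)²·(+0.025341) = +1790.8 m/s²;  |a| = 1790.8 m/s².

1790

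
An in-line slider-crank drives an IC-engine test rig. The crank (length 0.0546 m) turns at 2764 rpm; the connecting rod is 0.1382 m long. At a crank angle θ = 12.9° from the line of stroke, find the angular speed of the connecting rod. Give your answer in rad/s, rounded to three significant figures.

112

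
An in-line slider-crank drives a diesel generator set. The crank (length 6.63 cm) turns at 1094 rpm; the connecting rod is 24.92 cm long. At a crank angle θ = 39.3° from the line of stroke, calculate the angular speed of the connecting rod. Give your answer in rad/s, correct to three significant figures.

23.9

ω = 114.6 rad/s (converted from 1094 rpm).
The rod makes angle φ with the slider axis where L sinφ = r sinθ; differentiating, L cosφ·φ̇ = r ω cosθ.
L cosφ = √(L² − r² sin²θ) = 0.24564 m.
|ω_rod| = r ω |cosθ| / √(L² − r² sin²θ) = 0.0663·114.6·0.77384/0.24564 = 23.929 rad/s.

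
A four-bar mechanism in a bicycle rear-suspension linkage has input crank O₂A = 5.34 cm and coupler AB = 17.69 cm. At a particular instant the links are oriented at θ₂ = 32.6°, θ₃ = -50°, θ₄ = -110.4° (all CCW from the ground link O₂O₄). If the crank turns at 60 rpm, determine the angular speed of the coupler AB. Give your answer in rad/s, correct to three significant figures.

1.31

ω₂ = 6.283 rad/s (from 60 rpm).
Differentiating the loop-closure r₂e^{iθ₂}+r₃e^{iθ₃}=r₁+r₄e^{iθ₄} gives r₂ω₂e^{iθ₂}+r₃ω₃e^{iθ₃}=r₄ω₄e^{iθ₄}.
Eliminating the other unknown: ω₃ = r₂ω₂ sin(θ₄−θ₂) / [r₃ sin(θ₃−θ₄)].
Numerator sine = -0.60182; denominator sine = +0.86949.
Result = 0.0534·6.283·(-0.60182) / (0.1769·(+0.86949)) = -1.3128 rad/s; magnitude 1.3128 rad/s.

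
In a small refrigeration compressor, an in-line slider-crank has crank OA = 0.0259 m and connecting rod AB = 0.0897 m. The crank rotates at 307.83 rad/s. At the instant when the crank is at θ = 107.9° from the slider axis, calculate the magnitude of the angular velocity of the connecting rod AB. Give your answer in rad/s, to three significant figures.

28.4

ω = 307.8 rad/s
The rod makes angle φ with the slider axis where L sinφ = r sinθ; differentiating, L cosφ·φ̇ = r ω cosθ.
L cosφ = √(L² − r² sin²θ) = 0.086248 m.
|ω_rod| = r ω |cosθ| / √(L² − r² sin²θ) = 0.0259·307.8·0.30736/0.086248 = 28.412 rad/s.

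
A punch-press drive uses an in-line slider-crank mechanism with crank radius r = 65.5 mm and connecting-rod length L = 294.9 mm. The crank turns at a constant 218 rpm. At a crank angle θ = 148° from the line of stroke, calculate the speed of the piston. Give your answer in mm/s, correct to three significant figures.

642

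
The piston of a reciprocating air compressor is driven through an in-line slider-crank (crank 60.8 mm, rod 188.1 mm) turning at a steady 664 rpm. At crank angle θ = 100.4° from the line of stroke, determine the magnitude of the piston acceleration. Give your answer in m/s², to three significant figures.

ω = 2π·664/60 = 69.53 rad/s
x(θ) = r cosθ + √(L² − r² sin²θ); with ω constant, a = ω²·d²x/dθ².
d²x/dθ² = −r cosθ − r²(cos2θ)/√u − r⁴ sin²2θ/(4u^{3/2}),  u = L² − r² sin²θ = 0.0318054 m².
Substituting r = 0.0608 m, L = 0.1881 m, θ = 100.4°: d²x/dθ² = +0.030277 m.
a = ω²·d²x/dθ² = (69.53)²·(+0.030277) = +146.39 m/s²;  |a| = 146.39 m/s².

146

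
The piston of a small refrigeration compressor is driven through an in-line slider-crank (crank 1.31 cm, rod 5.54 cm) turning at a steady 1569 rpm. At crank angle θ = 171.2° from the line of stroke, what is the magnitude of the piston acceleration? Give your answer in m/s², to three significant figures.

270

ω = 2π·1569/60 = 164.3 rad/s
x(θ) = r cosθ + √(L² − r² sin²θ); with ω constant, a = ω²·d²x/dθ².
d²x/dθ² = −r cosθ − r²(cos2θ)/√u − r⁴ sin²2θ/(4u^{3/2}),  u = L² − r² sin²θ = 0.00306514 m².
Substituting r = 0.0131 m, L = 0.0554 m, θ = 171.2°: d²x/dθ² = +0.0099872 m.
a = ω²·d²x/dθ² = (164.3)²·(+0.0099872) = +269.62 m/s²;  |a| = 269.62 m/s².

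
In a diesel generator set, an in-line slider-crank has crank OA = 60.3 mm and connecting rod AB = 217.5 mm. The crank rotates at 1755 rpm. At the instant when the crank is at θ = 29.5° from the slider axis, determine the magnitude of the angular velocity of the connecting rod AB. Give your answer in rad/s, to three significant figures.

44.8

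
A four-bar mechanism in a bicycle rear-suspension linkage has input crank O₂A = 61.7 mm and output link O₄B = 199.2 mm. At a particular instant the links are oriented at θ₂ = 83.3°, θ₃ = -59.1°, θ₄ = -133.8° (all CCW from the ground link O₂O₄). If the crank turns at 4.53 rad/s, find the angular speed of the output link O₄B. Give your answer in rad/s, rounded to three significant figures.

ω₂ = 4.53 rad/s
Differentiating the loop-closure r₂e^{iθ₂}+r₃e^{iθ₃}=r₁+r₄e^{iθ₄} gives r₂ω₂e^{iθ₂}+r₃ω₃e^{iθ₃}=r₄ω₄e^{iθ₄}.
Eliminating the other unknown: ω₄ = r₂ω₂ sin(θ₂−θ₃) / [r₄ sin(θ₄−θ₃)].
Numerator sine = +0.61015; denominator sine = -0.96456.
Result = 0.0617·4.53·(+0.61015) / (0.1992·(-0.96456)) = -0.88756 rad/s; magnitude 0.88756 rad/s.

0.888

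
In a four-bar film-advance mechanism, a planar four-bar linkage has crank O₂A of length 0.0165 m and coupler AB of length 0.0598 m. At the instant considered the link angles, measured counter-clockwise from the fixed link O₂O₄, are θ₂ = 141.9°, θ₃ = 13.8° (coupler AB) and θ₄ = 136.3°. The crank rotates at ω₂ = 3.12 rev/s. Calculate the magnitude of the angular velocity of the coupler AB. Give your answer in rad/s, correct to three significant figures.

0.626

ω₂ = 19.6 rad/s (from 3.12 rev/s).
Differentiating the loop-closure r₂e^{iθ₂}+r₃e^{iθ₃}=r₁+r₄e^{iθ₄} gives r₂ω₂e^{iθ₂}+r₃ω₃e^{iθ₃}=r₄ω₄e^{iθ₄}.
Eliminating the other unknown: ω₃ = r₂ω₂ sin(θ₄−θ₂) / [r₃ sin(θ₃−θ₄)].
Numerator sine = -0.09758; denominator sine = -0.84339.
Result = 0.0165·19.6·(-0.09758) / (0.0598·(-0.84339)) = +0.62584 rad/s; magnitude 0.62584 rad/s.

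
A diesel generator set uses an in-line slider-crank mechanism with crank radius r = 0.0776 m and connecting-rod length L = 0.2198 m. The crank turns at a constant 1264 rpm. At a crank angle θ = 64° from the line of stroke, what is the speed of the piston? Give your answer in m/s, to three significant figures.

ω = 2π·1264/60 = 132.4 rad/s
For an in-line slider-crank, x = r cosθ + √(L² − r² sin²θ), so v = −rω sinθ·[1 + r cosθ/√(L² − r² sin²θ)].
With r = 0.0776 m, L = 0.2198 m, θ = 64°: √(L² − r² sin²θ) = 0.20844 m.
v = −0.0776·132.4·0.89879·[1 + 0.0776·0.43837/0.20844] = -10.739 m/s.
|v| = 10.739 m/s.

10.7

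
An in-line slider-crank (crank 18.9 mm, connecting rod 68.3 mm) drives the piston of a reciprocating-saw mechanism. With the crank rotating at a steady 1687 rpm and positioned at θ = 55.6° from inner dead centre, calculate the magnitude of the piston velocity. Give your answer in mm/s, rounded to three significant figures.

3200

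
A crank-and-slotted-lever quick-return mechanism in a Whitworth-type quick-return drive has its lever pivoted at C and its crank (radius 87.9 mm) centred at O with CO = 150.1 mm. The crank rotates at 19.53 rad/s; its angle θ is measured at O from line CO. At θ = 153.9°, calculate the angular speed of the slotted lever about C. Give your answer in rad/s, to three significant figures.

12.3

ω = 19.53 rad/s
Crank pin A relative to C: A = (d + r cosθ, r sinθ); lever angle φ = atan2(r sinθ, d + r cosθ).
Differentiating tanφ: φ̇ = rω(d cosθ + r)/(d² + r² + 2dr cosθ).
d² + r² + 2dr cosθ = |CA|² = 0.00655965 m²;  d cosθ + r = -0.046894 m.
|ω_lever| = |0.0879·19.53·-0.046894| / 0.00655965 = 12.272 rad/s.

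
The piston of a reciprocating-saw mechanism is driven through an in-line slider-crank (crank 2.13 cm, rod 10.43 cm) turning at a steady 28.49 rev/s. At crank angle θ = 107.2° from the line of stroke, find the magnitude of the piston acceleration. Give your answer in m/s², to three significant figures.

319

ω = 2π·28.5 = 179 rad/s
x(θ) = r cosθ + √(L² − r² sin²θ); with ω constant, a = ω²·d²x/dθ².
d²x/dθ² = −r cosθ − r²(cos2θ)/√u − r⁴ sin²2θ/(4u^{3/2}),  u = L² − r² sin²θ = 0.0104645 m².
Substituting r = 0.0213 m, L = 0.1043 m, θ = 107.2°: d²x/dθ² = +0.0099427 m.
a = ω²·d²x/dθ² = (179)²·(+0.0099427) = +318.6 m/s²;  |a| = 318.6 m/s².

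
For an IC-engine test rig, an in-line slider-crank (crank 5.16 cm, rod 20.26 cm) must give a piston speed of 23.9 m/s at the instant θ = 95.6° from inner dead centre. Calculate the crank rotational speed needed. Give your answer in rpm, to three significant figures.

4560

For an in-line slider-crank, |v_piston| = rω|sinθ|·[1 + r cosθ/√(L² − r² sin²θ)].
With r = 0.0516 m, L = 0.2026 m, θ = 95.6°: the bracketed kinematic factor |dx/dθ| = 0.050034 m.
ω = v/|dx/dθ| = 23.9/0.050034 = 477.67 rad/s.
N = 60ω/(2π) = 4561.4 rpm.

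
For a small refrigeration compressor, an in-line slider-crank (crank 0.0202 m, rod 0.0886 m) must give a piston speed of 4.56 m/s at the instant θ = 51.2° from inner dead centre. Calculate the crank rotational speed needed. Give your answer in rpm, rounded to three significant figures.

2420

For an in-line slider-crank, |v_piston| = rω|sinθ|·[1 + r cosθ/√(L² − r² sin²θ)].
With r = 0.0202 m, L = 0.0886 m, θ = 51.2°: the bracketed kinematic factor |dx/dθ| = 0.018028 m.
ω = v/|dx/dθ| = 4.56/0.018028 = 252.94 rad/s.
N = 60ω/(2π) = 2415.4 rpm.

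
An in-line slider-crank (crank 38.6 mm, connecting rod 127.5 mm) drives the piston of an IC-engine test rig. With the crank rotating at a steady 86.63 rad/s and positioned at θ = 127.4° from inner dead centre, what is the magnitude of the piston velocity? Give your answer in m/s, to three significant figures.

2.15

ω = 86.63 rad/s
For an in-line slider-crank, x = r cosθ + √(L² − r² sin²θ), so v = −rω sinθ·[1 + r cosθ/√(L² − r² sin²θ)].
With r = 0.0386 m, L = 0.1275 m, θ = 127.4°: √(L² − r² sin²θ) = 0.12376 m.
v = −0.0386·86.63·0.79441·[1 + 0.0386·-0.60738/0.12376] = -2.1532 m/s.
|v| = 2.1532 m/s.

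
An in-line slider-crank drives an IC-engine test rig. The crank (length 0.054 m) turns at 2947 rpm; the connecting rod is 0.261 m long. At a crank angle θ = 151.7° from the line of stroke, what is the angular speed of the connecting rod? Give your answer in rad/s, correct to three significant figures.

56.5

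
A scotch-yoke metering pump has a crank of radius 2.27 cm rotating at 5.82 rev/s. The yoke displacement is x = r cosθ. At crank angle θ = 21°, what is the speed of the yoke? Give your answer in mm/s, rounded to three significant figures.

297

ω = 36.57 rad/s (from 5.82 rev/s).
x = r cosθ ⇒ ẋ = −rω sinθ.
|v| = rω|sinθ| = 0.0227·36.57·|sin 21°| = 0.29748 m/s = 297.48 mm/s.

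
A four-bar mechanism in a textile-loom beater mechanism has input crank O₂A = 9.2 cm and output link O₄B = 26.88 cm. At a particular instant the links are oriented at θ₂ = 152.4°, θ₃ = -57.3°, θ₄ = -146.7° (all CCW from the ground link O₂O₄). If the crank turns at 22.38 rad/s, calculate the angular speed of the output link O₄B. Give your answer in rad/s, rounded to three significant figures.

3.80

ω₂ = 22.38 rad/s
Differentiating the loop-closure r₂e^{iθ₂}+r₃e^{iθ₃}=r₁+r₄e^{iθ₄} gives r₂ω₂e^{iθ₂}+r₃ω₃e^{iθ₃}=r₄ω₄e^{iθ₄}.
Eliminating the other unknown: ω₄ = r₂ω₂ sin(θ₂−θ₃) / [r₄ sin(θ₄−θ₃)].
Numerator sine = -0.49546; denominator sine = -0.99995.
Result = 0.092·22.38·(-0.49546) / (0.2688·(-0.99995)) = +3.7953 rad/s; magnitude 3.7953 rad/s.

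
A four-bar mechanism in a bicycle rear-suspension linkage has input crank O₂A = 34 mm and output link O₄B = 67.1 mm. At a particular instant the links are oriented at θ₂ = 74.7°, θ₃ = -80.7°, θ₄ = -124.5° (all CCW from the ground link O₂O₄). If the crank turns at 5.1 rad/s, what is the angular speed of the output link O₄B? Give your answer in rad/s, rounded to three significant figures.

ω₂ = 5.1 rad/s
Differentiating the loop-closure r₂e^{iθ₂}+r₃e^{iθ₃}=r₁+r₄e^{iθ₄} gives r₂ω₂e^{iθ₂}+r₃ω₃e^{iθ₃}=r₄ω₄e^{iθ₄}.
Eliminating the other unknown: ω₄ = r₂ω₂ sin(θ₂−θ₃) / [r₄ sin(θ₄−θ₃)].
Numerator sine = +0.41628; denominator sine = -0.69214.
Result = 0.034·5.1·(+0.41628) / (0.0671·(-0.69214)) = -1.5542 rad/s; magnitude 1.5542 rad/s.

1.55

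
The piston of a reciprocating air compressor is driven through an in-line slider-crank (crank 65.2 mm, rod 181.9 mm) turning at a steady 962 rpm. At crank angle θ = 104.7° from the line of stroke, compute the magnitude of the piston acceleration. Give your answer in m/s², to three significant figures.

ω = 2π·962/60 = 100.7 rad/s
x(θ) = r cosθ + √(L² − r² sin²θ); with ω constant, a = ω²·d²x/dθ².
d²x/dθ² = −r cosθ − r²(cos2θ)/√u − r⁴ sin²2θ/(4u^{3/2}),  u = L² − r² sin²θ = 0.0291103 m².
Substituting r = 0.0652 m, L = 0.1819 m, θ = 104.7°: d²x/dθ² = +0.038033 m.
a = ω²·d²x/dθ² = (100.7)²·(+0.038033) = +385.98 m/s²;  |a| = 385.98 m/s².

386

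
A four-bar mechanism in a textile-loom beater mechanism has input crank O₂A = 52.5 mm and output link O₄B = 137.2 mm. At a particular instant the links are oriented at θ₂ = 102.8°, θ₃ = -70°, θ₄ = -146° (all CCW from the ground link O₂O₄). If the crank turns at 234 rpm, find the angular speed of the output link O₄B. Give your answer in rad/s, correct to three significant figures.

ω₂ = 24.5 rad/s (from 234 rpm).
Differentiating the loop-closure r₂e^{iθ₂}+r₃e^{iθ₃}=r₁+r₄e^{iθ₄} gives r₂ω₂e^{iθ₂}+r₃ω₃e^{iθ₃}=r₄ω₄e^{iθ₄}.
Eliminating the other unknown: ω₄ = r₂ω₂ sin(θ₂−θ₃) / [r₄ sin(θ₄−θ₃)].
Numerator sine = +0.12533; denominator sine = -0.97030.
Result = 0.0525·24.5·(+0.12533) / (0.1372·(-0.97030)) = -1.2112 rad/s; magnitude 1.2112 rad/s.

1.21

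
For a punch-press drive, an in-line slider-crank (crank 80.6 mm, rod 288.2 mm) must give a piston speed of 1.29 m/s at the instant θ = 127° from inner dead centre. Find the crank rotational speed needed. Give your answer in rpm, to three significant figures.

For an in-line slider-crank, |v_piston| = rω|sinθ|·[1 + r cosθ/√(L² − r² sin²θ)].
With r = 0.0806 m, L = 0.2882 m, θ = 127°: the bracketed kinematic factor |dx/dθ| = 0.053255 m.
ω = v/|dx/dθ| = 1.29/0.053255 = 24.223 rad/s.
N = 60ω/(2π) = 231.31 rpm.

231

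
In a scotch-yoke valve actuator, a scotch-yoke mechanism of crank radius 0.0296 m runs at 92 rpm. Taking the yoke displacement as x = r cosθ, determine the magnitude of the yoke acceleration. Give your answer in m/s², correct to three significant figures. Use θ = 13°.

ω = 9.634 rad/s (from 92 rpm).
x = r cosθ ⇒ ẍ = −rω² cosθ (ω constant).
|a| = rω²|cosθ| = 0.0296·(9.634)²·|cos 13°| = 2.677 m/s².

2.68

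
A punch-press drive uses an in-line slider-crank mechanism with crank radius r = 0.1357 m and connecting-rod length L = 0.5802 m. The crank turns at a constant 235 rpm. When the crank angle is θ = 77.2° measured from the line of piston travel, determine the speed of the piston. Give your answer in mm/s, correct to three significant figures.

ω = 2π·235/60 = 24.61 rad/s
For an in-line slider-crank, x = r cosθ + √(L² − r² sin²θ), so v = −rω sinθ·[1 + r cosθ/√(L² − r² sin²θ)].
With r = 0.1357 m, L = 0.5802 m, θ = 77.2°: √(L² − r² sin²θ) = 0.56491 m.
v = −0.1357·24.61·0.97515·[1 + 0.1357·0.22155/0.56491] = -3.4298 m/s.
|v| = 3.4298 m/s = 3429.8 mm/s.

3430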